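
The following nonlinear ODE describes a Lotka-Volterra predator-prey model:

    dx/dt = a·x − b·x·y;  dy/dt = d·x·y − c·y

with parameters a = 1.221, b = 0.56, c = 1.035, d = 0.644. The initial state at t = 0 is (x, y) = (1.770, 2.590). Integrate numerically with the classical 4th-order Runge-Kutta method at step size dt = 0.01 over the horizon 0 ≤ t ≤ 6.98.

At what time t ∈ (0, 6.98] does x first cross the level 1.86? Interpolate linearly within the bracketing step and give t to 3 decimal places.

t = 4.026

t=0.000: state=(1.770, 2.590)
step 1 (dt=0.01): k1=(-0.406, 0.272), k2=(-0.407, 0.268), k3=(-0.407, 0.268), k4=(-0.408, 0.265); state += dt/6·(k1+2k2+2k3+k4)
t=0.010: state=(1.766, 2.593)
t=0.020: state=(1.762, 2.595)
t=0.030: state=(1.758, 2.598)
continuing one RK4 step at a time; state shown every 25 steps (Δt=0.25):
t=0.250: state=(1.665, 2.637)
t=0.500: state=(1.561, 2.639)
t=0.750: state=(1.467, 2.599)
t=1.000: state=(1.390, 2.525)
t=1.250: state=(1.334, 2.427)
t=1.500: state=(1.299, 2.315)
t=1.750: state=(1.285, 2.200)
t=2.000: state=(1.291, 2.089)
t=2.250: state=(1.317, 1.989)
t=2.500: state=(1.361, 1.905)
t=2.750: state=(1.422, 1.839)
t=3.000: state=(1.496, 1.796)
t=3.250: state=(1.582, 1.776)
t=3.500: state=(1.674, 1.782)
t=3.750: state=(1.766, 1.814)
t=4.000: state=(1.852, 1.875)
t=4.020: state=(1.858, 1.881)
next step: t=4.030: state=(1.861, 1.884) — x has crossed 1.86
linear interpolation between t=4.020 (1.85817) and t=4.030 (1.86128) → t≈4.026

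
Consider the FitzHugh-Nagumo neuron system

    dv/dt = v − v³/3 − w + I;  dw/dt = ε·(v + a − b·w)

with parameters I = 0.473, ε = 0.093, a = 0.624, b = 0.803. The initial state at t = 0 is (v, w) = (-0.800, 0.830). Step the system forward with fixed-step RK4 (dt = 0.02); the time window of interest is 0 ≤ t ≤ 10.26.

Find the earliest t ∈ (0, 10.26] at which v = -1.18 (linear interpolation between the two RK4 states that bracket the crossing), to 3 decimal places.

t = 0.382

t=0.000: state=(-0.800, 0.830)
step 1 (dt=0.02): k1=(-0.986, -0.078), k2=(-0.989, -0.079), k3=(-0.989, -0.079), k4=(-0.992, -0.080); state += dt/6·(k1+2k2+2k3+k4)
t=0.020: state=(-0.820, 0.828)
t=0.040: state=(-0.840, 0.827)
t=0.060: state=(-0.860, 0.825)
t=0.380: state=(-1.178, 0.794)
next step: t=0.400: state=(-1.197, 0.792) — v has crossed -1.18
linear interpolation between t=0.380 (-1.17799) and t=0.400 (-1.19697) → t≈0.382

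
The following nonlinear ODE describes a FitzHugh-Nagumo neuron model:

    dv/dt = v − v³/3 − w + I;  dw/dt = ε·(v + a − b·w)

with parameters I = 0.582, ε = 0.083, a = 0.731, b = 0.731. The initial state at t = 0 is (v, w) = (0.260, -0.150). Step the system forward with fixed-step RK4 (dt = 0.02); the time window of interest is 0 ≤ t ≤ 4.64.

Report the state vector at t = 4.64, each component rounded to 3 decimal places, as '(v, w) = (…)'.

(v, w) = (1.725, 0.677)

t=0.000: state=(0.260, -0.150)
step 1 (dt=0.02): k1=(0.986, 0.091), k2=(0.994, 0.092), k3=(0.994, 0.092), k4=(1.003, 0.093); state += dt/6·(k1+2k2+2k3+k4)
t=0.020: state=(0.280, -0.148)
t=0.040: state=(0.300, -0.146)
t=0.060: state=(0.321, -0.144)
continuing one RK4 step at a time; state shown every 10 steps (Δt=0.2):
t=0.200: state=(0.474, -0.130)
t=0.400: state=(0.718, -0.107)
t=0.600: state=(0.981, -0.079)
t=0.800: state=(1.240, -0.048)
t=1.000: state=(1.466, -0.013)
t=1.200: state=(1.640, 0.025)
t=1.400: state=(1.758, 0.065)
t=1.600: state=(1.830, 0.106)
t=1.800: state=(1.868, 0.147)
t=2.000: state=(1.885, 0.188)
t=2.200: state=(1.889, 0.229)
t=2.400: state=(1.885, 0.270)
t=2.600: state=(1.876, 0.310)
t=2.800: state=(1.864, 0.349)
t=3.000: state=(1.851, 0.387)
t=3.200: state=(1.837, 0.425)
t=3.400: state=(1.822, 0.462)
t=3.600: state=(1.807, 0.499)
t=3.800: state=(1.792, 0.534)
t=4.000: state=(1.776, 0.569)
t=4.200: state=(1.760, 0.604)
t=4.400: state=(1.744, 0.638)
t=4.600: state=(1.728, 0.671)
t=4.640: state=(1.725, 0.677)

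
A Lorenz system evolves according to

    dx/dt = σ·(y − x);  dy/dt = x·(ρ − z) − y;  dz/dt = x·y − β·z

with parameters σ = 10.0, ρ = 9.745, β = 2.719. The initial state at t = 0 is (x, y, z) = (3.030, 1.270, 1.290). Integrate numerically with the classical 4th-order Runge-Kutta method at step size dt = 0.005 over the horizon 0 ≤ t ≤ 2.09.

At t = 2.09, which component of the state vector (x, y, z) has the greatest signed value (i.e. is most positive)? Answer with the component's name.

largest component: z

t=0.000: state=(3.030, 1.270, 1.290)
step 1 (dt=0.005): k1=(-17.600, 24.349, 0.341), k2=(-16.551, 23.913, 0.464), k3=(-16.588, 23.936, 0.464), k4=(-15.574, 23.521, 0.582); state += dt/6·(k1+2k2+2k3+k4)
t=0.005: state=(2.947, 1.390, 1.292)
t=0.010: state=(2.874, 1.505, 1.296)
t=0.015: state=(2.810, 1.618, 1.300)
continuing one RK4 step at a time; state shown every 20 steps (Δt=0.1):
t=0.100: state=(2.678, 3.269, 1.527)
t=0.200: state=(3.784, 5.317, 2.379)
t=0.300: state=(5.608, 7.630, 4.529)
t=0.400: state=(7.485, 8.960, 8.406)
t=0.500: state=(8.035, 7.505, 12.274)
t=0.600: state=(6.577, 4.472, 13.219)
t=0.700: state=(4.456, 2.555, 11.691)
t=0.800: state=(2.994, 1.982, 9.603)
t=0.900: state=(2.362, 2.060, 7.770)
t=1.000: state=(2.304, 2.458, 6.371)
t=1.100: state=(2.633, 3.129, 5.453)
t=1.200: state=(3.288, 4.100, 5.092)
t=1.300: state=(4.244, 5.328, 5.446)
t=1.400: state=(5.386, 6.526, 6.691)
t=1.500: state=(6.357, 7.060, 8.680)
t=1.600: state=(6.626, 6.420, 10.540)
t=1.700: state=(6.001, 5.047, 11.224)
t=1.800: state=(4.947, 3.899, 10.663)
t=1.900: state=(4.058, 3.368, 9.520)
t=2.000: state=(3.592, 3.343, 8.352)
t=2.090: state=(3.525, 3.614, 7.516)
compare at T: x=3.525, y=3.614, z=7.516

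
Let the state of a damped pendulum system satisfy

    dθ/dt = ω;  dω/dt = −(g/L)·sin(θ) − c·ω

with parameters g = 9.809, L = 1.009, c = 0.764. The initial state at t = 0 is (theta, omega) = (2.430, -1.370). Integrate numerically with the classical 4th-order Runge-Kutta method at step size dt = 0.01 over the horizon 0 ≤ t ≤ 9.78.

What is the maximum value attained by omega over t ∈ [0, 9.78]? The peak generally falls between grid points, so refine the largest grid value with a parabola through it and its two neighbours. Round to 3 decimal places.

t=0.000: state=(2.430, -1.370)
step 1 (dt=0.01): k1=(-1.370, -5.302), k2=(-1.397, -5.332), k3=(-1.397, -5.333), k4=(-1.423, -5.363); state += dt/6·(k1+2k2+2k3+k4)
t=0.010: state=(2.416, -1.423)
t=0.020: state=(2.402, -1.477)
t=0.030: state=(2.386, -1.532)
continuing one RK4 step at a time; state shown every 50 steps (Δt=0.5):
t=0.500: state=(0.963, -4.521)
t=1.000: state=(-1.082, -2.289)
t=1.500: state=(-1.015, 2.238)
t=2.000: state=(0.433, 2.437)
t=2.500: state=(0.760, -1.100)
t=3.000: state=(-0.179, -1.868)
t=3.500: state=(-0.534, 0.554)
t=4.000: state=(0.074, 1.332)
t=4.500: state=(0.368, -0.284)
t=5.000: state=(-0.028, -0.929)
t=5.500: state=(-0.252, 0.143)
t=6.000: state=(0.006, 0.642)
t=6.500: state=(0.172, -0.068)
t=7.000: state=(0.003, -0.441)
t=7.500: state=(-0.117, 0.028)
t=8.000: state=(-0.007, 0.302)
t=8.500: state=(0.080, -0.007)
t=9.000: state=(0.008, -0.207)
t=9.500: state=(-0.054, -0.004)
t=9.780: state=(-0.037, 0.115)
largest grid value and its neighbours: omega(1.760)=3.19473, omega(1.770)=3.19500, omega(1.780)=3.19227
parabola through these three points peaks at t≈1.766 with omega≈3.19526

max omega = 3.195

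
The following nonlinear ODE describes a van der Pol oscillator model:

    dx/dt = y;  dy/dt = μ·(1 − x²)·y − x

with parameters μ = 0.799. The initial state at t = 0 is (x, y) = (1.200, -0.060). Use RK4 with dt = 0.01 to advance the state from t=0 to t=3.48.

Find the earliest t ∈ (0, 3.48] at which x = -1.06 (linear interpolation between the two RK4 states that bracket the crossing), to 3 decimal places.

t=0.000: state=(1.200, -0.060)
step 1 (dt=0.01): k1=(-0.060, -1.179), k2=(-0.066, -1.177), k3=(-0.066, -1.177), k4=(-0.072, -1.174); state += dt/6·(k1+2k2+2k3+k4)
t=0.010: state=(1.199, -0.072)
t=0.020: state=(1.199, -0.083)
t=0.030: state=(1.198, -0.095)
continuing one RK4 step at a time; state shown every 20 steps (Δt=0.2):
t=0.200: state=(1.165, -0.286)
t=0.400: state=(1.087, -0.495)
t=0.600: state=(0.968, -0.696)
t=0.800: state=(0.808, -0.901)
t=1.000: state=(0.606, -1.123)
t=1.200: state=(0.357, -1.372)
t=1.400: state=(0.056, -1.643)
t=1.600: state=(-0.299, -1.896)
t=1.800: state=(-0.695, -2.031)
t=1.980: state=(-1.056, -1.937)
next step: t=1.990: state=(-1.075, -1.925) — x has crossed -1.06
linear interpolation between t=1.980 (-1.05594) and t=1.990 (-1.07525) → t≈1.982

t = 1.982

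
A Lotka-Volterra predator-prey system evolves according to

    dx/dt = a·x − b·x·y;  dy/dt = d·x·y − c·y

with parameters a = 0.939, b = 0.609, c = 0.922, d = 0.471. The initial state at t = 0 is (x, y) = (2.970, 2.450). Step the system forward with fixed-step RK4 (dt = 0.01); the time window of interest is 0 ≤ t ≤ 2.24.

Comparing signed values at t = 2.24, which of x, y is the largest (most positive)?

t=0.000: state=(2.970, 2.450)
step 1 (dt=0.01): k1=(-1.643, 1.168), k2=(-1.649, 1.162), k3=(-1.648, 1.162), k4=(-1.654, 1.155); state += dt/6·(k1+2k2+2k3+k4)
t=0.010: state=(2.954, 2.462)
t=0.020: state=(2.937, 2.473)
t=0.030: state=(2.920, 2.484)
continuing one RK4 step at a time; state shown every 10 steps (Δt=0.1):
t=0.100: state=(2.801, 2.560)
t=0.200: state=(2.625, 2.652)
t=0.300: state=(2.447, 2.725)
t=0.400: state=(2.273, 2.778)
t=0.500: state=(2.106, 2.808)
t=0.600: state=(1.949, 2.817)
t=0.700: state=(1.804, 2.806)
t=0.800: state=(1.672, 2.777)
t=0.900: state=(1.552, 2.732)
t=1.000: state=(1.446, 2.674)
t=1.100: state=(1.353, 2.604)
t=1.200: state=(1.271, 2.526)
t=1.300: state=(1.200, 2.442)
t=1.400: state=(1.139, 2.353)
t=1.500: state=(1.087, 2.261)
t=1.600: state=(1.044, 2.168)
t=1.700: state=(1.007, 2.075)
t=1.800: state=(0.978, 1.982)
t=1.900: state=(0.955, 1.892)
t=2.000: state=(0.937, 1.804)
t=2.100: state=(0.925, 1.719)
t=2.200: state=(0.917, 1.637)
t=2.240: state=(0.915, 1.605)
compare at T: x=0.915, y=1.605

largest component: y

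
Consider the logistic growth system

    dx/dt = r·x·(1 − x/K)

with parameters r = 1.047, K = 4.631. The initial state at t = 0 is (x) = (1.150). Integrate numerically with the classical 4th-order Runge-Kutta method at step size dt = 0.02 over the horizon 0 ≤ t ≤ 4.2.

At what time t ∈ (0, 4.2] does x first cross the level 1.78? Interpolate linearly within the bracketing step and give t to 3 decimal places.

t = 0.608

t=0.000: state=(1.150)
step 1 (dt=0.02): k1=(0.905), k2=(0.910), k3=(0.910), k4=(0.915); state += dt/6·(k1+2k2+2k3+k4)
t=0.020: state=(1.168)
t=0.040: state=(1.187)
t=0.060: state=(1.205)
continuing one RK4 step at a time; state shown every 10 steps (Δt=0.2):
t=0.200: state=(1.340)
t=0.400: state=(1.548)
t=0.600: state=(1.771)
next step: t=0.620: state=(1.794) — x has crossed 1.78
linear interpolation between t=0.600 (1.77091) and t=0.620 (1.79387) → t≈0.608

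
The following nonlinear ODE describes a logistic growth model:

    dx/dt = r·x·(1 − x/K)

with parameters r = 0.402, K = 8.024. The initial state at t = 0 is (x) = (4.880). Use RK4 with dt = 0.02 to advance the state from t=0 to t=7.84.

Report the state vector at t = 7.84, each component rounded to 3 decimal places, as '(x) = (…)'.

t=0.000: state=(4.880)
step 1 (dt=0.02): k1=(0.769), k2=(0.768), k3=(0.768), k4=(0.767); state += dt/6·(k1+2k2+2k3+k4)
t=0.020: state=(4.895)
t=0.040: state=(4.911)
t=0.060: state=(4.926)
continuing one RK4 step at a time; state shown every 25 steps (Δt=0.5):
t=0.500: state=(5.255)
t=1.000: state=(5.607)
t=1.500: state=(5.933)
t=2.000: state=(6.228)
t=2.500: state=(6.493)
t=3.000: state=(6.727)
t=3.500: state=(6.931)
t=4.000: state=(7.107)
t=4.500: state=(7.258)
t=5.000: state=(7.386)
t=5.500: state=(7.495)
t=6.000: state=(7.586)
t=6.500: state=(7.662)
t=7.000: state=(7.726)
t=7.500: state=(7.778)
t=7.840: state=(7.809)

(x) = (7.809)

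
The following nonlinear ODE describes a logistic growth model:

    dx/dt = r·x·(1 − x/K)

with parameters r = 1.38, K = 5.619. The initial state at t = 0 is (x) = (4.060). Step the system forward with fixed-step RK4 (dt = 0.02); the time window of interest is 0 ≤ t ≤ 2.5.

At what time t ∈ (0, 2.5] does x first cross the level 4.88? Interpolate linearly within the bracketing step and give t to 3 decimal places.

t=0.000: state=(4.060)
step 1 (dt=0.02): k1=(1.555), k2=(1.545), k3=(1.545), k4=(1.535); state += dt/6·(k1+2k2+2k3+k4)
t=0.020: state=(4.091)
t=0.040: state=(4.121)
t=0.060: state=(4.152)
continuing one RK4 step at a time; state shown every 5 steps (Δt=0.1):
t=0.100: state=(4.211)
t=0.200: state=(4.351)
t=0.300: state=(4.482)
t=0.400: state=(4.602)
t=0.500: state=(4.712)
t=0.600: state=(4.812)
t=0.660: state=(4.867)
next step: t=0.680: state=(4.885) — x has crossed 4.88
linear interpolation between t=0.660 (4.86729) and t=0.680 (4.88508) → t≈0.674

t = 0.674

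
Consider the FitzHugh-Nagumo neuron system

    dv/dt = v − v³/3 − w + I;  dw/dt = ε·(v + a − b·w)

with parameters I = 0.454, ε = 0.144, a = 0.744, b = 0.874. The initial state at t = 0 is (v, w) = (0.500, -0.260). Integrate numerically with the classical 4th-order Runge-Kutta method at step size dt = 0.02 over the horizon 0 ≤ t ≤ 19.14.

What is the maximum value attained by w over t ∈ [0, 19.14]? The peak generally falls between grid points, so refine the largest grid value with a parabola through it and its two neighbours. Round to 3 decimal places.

t=0.000: state=(0.500, -0.260)
step 1 (dt=0.02): k1=(1.172, 0.212), k2=(1.179, 0.213), k3=(1.179, 0.213), k4=(1.185, 0.215); state += dt/6·(k1+2k2+2k3+k4)
t=0.020: state=(0.524, -0.256)
t=0.040: state=(0.547, -0.251)
t=0.060: state=(0.572, -0.247)
continuing one RK4 step at a time; state shown every 50 steps (Δt=1):
t=1.000: state=(1.616, 0.023)
t=2.000: state=(1.803, 0.360)
t=3.000: state=(1.696, 0.655)
t=4.000: state=(1.557, 0.898)
t=5.000: state=(1.405, 1.093)
t=6.000: state=(1.236, 1.243)
t=7.000: state=(1.032, 1.351)
t=8.000: state=(0.752, 1.413)
t=9.000: state=(0.257, 1.418)
t=10.000: state=(-0.871, 1.318)
t=11.000: state=(-1.873, 1.060)
t=12.000: state=(-1.905, 0.776)
t=13.000: state=(-1.814, 0.533)
t=14.000: state=(-1.718, 0.332)
t=15.000: state=(-1.625, 0.167)
t=16.000: state=(-1.534, 0.035)
t=17.000: state=(-1.447, -0.070)
t=18.000: state=(-1.361, -0.151)
t=19.000: state=(-1.278, -0.211)
t=19.140: state=(-1.266, -0.218)
largest grid value and its neighbours: w(8.580)=1.42484, w(8.600)=1.42485, w(8.620)=1.42482
parabola through these three points peaks at t≈8.595 with w≈1.42485

max w = 1.425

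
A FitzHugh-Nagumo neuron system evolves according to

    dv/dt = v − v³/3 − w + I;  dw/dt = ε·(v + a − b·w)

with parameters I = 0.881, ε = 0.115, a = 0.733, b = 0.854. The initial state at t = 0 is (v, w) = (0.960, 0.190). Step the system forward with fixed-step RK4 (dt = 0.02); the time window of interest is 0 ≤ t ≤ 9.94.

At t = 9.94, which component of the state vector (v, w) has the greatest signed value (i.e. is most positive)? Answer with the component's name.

largest component: w

t=0.000: state=(0.960, 0.190)
step 1 (dt=0.02): k1=(1.356, 0.176), k2=(1.355, 0.177), k3=(1.355, 0.177), k4=(1.354, 0.179); state += dt/6·(k1+2k2+2k3+k4)
t=0.020: state=(0.987, 0.194)
t=0.040: state=(1.014, 0.197)
t=0.060: state=(1.041, 0.201)
continuing one RK4 step at a time; state shown every 25 steps (Δt=0.5):
t=0.500: state=(1.553, 0.294)
t=1.000: state=(1.826, 0.417)
t=1.500: state=(1.880, 0.543)
t=2.000: state=(1.860, 0.663)
t=2.500: state=(1.821, 0.776)
t=3.000: state=(1.776, 0.881)
t=3.500: state=(1.730, 0.978)
t=4.000: state=(1.683, 1.068)
t=4.500: state=(1.636, 1.151)
t=5.000: state=(1.589, 1.228)
t=5.500: state=(1.541, 1.298)
t=6.000: state=(1.493, 1.362)
t=6.500: state=(1.444, 1.420)
t=7.000: state=(1.394, 1.473)
t=7.500: state=(1.343, 1.520)
t=8.000: state=(1.291, 1.562)
t=8.500: state=(1.236, 1.599)
t=9.000: state=(1.179, 1.632)
t=9.500: state=(1.118, 1.659)
t=9.940: state=(1.061, 1.679)
compare at T: v=1.061, w=1.679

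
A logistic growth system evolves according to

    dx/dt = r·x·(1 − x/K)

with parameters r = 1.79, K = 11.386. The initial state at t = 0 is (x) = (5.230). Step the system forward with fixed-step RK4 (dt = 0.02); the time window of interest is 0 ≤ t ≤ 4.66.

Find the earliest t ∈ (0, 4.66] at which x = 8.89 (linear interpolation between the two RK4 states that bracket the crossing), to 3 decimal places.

t=0.000: state=(5.230)
step 1 (dt=0.02): k1=(5.062), k2=(5.068), k3=(5.069), k4=(5.075); state += dt/6·(k1+2k2+2k3+k4)
t=0.020: state=(5.331)
t=0.040: state=(5.433)
t=0.060: state=(5.535)
continuing one RK4 step at a time; state shown every 10 steps (Δt=0.2):
t=0.200: state=(6.246)
t=0.400: state=(7.228)
t=0.600: state=(8.121)
t=0.800: state=(8.888)
next step: t=0.820: state=(8.957) — x has crossed 8.89
linear interpolation between t=0.800 (8.88756) and t=0.820 (8.95667) → t≈0.801

t = 0.801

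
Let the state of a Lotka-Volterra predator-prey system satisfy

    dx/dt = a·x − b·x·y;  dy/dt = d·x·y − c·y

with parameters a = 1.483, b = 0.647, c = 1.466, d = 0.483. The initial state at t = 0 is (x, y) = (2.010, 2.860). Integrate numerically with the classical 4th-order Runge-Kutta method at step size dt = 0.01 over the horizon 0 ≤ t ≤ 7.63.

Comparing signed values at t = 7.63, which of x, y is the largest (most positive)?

largest component: x

t=0.000: state=(2.010, 2.860)
step 1 (dt=0.01): k1=(-0.739, -1.416), k2=(-0.728, -1.418), k3=(-0.728, -1.418), k4=(-0.717, -1.419); state += dt/6·(k1+2k2+2k3+k4)
t=0.010: state=(2.003, 2.846)
t=0.020: state=(1.996, 2.832)
t=0.030: state=(1.989, 2.817)
continuing one RK4 step at a time; state shown every 25 steps (Δt=0.25):
t=0.250: state=(1.887, 2.505)
t=0.500: state=(1.873, 2.177)
t=0.750: state=(1.953, 1.899)
t=1.000: state=(2.120, 1.682)
t=1.250: state=(2.371, 1.528)
t=1.500: state=(2.705, 1.438)
t=1.750: state=(3.115, 1.415)
t=2.000: state=(3.578, 1.469)
t=2.250: state=(4.045, 1.614)
t=2.500: state=(4.429, 1.869)
t=2.750: state=(4.609, 2.241)
t=3.000: state=(4.482, 2.699)
t=3.250: state=(4.045, 3.138)
t=3.500: state=(3.438, 3.420)
t=3.750: state=(2.845, 3.461)
t=4.000: state=(2.383, 3.285)
t=4.250: state=(2.079, 2.976)
t=4.500: state=(1.915, 2.622)
t=4.750: state=(1.867, 2.281)
t=5.000: state=(1.917, 1.985)
t=5.250: state=(2.055, 1.747)
t=5.500: state=(2.279, 1.572)
t=5.750: state=(2.585, 1.461)
t=6.000: state=(2.971, 1.415)
t=6.250: state=(3.420, 1.442)
t=6.500: state=(3.894, 1.554)
t=6.750: state=(4.318, 1.771)
t=7.000: state=(4.580, 2.105)
t=7.250: state=(4.561, 2.542)
t=7.500: state=(4.218, 3.003)
t=7.630: state=(3.938, 3.207)
compare at T: x=3.938, y=3.207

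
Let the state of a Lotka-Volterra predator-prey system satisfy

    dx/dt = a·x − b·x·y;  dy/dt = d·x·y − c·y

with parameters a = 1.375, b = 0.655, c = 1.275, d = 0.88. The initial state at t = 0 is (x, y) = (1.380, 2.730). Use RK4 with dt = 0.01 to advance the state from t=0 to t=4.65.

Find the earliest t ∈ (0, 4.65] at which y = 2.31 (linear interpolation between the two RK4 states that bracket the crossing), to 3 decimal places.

t=0.000: state=(1.380, 2.730)
step 1 (dt=0.01): k1=(-0.570, -0.165), k2=(-0.568, -0.172), k3=(-0.568, -0.172), k4=(-0.566, -0.179); state += dt/6·(k1+2k2+2k3+k4)
t=0.010: state=(1.374, 2.728)
t=0.020: state=(1.369, 2.726)
t=0.030: state=(1.363, 2.724)
continuing one RK4 step at a time; state shown every 20 steps (Δt=0.2):
t=0.200: state=(1.275, 2.672)
t=0.400: state=(1.190, 2.571)
t=0.600: state=(1.128, 2.442)
t=0.780: state=(1.091, 2.314)
next step: t=0.790: state=(1.090, 2.307) — y has crossed 2.31
linear interpolation between t=0.780 (2.31385) and t=0.790 (2.30657) → t≈0.785

t = 0.785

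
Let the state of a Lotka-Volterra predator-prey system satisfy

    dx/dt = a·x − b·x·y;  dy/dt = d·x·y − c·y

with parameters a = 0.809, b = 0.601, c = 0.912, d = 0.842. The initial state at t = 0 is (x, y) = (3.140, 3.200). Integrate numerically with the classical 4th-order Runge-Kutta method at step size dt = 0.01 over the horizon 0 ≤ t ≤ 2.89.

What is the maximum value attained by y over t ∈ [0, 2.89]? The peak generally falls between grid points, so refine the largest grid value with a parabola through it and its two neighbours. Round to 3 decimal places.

t=0.000: state=(3.140, 3.200)
step 1 (dt=0.01): k1=(-3.499, 5.542), k2=(-3.531, 5.542), k3=(-3.531, 5.542), k4=(-3.563, 5.541); state += dt/6·(k1+2k2+2k3+k4)
t=0.010: state=(3.105, 3.255)
t=0.020: state=(3.069, 3.311)
t=0.030: state=(3.032, 3.366)
continuing one RK4 step at a time; state shown every 10 steps (Δt=0.1):
t=0.100: state=(2.763, 3.746)
t=0.200: state=(2.355, 4.243)
t=0.300: state=(1.954, 4.642)
t=0.400: state=(1.589, 4.918)
t=0.500: state=(1.276, 5.063)
t=0.600: state=(1.019, 5.088)
t=0.700: state=(0.815, 5.016)
t=0.800: state=(0.656, 4.870)
t=0.900: state=(0.534, 4.673)
t=1.000: state=(0.440, 4.443)
t=1.100: state=(0.368, 4.196)
t=1.200: state=(0.313, 3.941)
t=1.300: state=(0.270, 3.687)
t=1.400: state=(0.236, 3.437)
t=1.500: state=(0.210, 3.197)
t=1.600: state=(0.189, 2.968)
t=1.700: state=(0.172, 2.750)
t=1.800: state=(0.160, 2.546)
t=1.900: state=(0.149, 2.354)
t=2.000: state=(0.141, 2.176)
t=2.100: state=(0.135, 2.009)
t=2.200: state=(0.130, 1.855)
t=2.300: state=(0.127, 1.711)
t=2.400: state=(0.125, 1.579)
t=2.500: state=(0.124, 1.456)
t=2.600: state=(0.123, 1.343)
t=2.700: state=(0.124, 1.239)
t=2.800: state=(0.125, 1.143)
t=2.890: state=(0.126, 1.063)
largest grid value and its neighbours: y(0.560)=5.09088, y(0.570)=5.09170, y(0.580)=5.09147
parabola through these three points peaks at t≈0.573 with y≈5.09174

max y = 5.092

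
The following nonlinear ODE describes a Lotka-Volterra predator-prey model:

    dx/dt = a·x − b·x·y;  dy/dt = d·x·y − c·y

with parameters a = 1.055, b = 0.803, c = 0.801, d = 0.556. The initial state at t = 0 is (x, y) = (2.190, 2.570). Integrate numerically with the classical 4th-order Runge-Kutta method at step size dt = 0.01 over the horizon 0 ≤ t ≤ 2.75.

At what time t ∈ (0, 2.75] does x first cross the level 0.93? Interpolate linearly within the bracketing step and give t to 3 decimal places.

t = 0.765

t=0.000: state=(2.190, 2.570)
step 1 (dt=0.01): k1=(-2.209, 1.071), k2=(-2.207, 1.057), k3=(-2.207, 1.057), k4=(-2.205, 1.044); state += dt/6·(k1+2k2+2k3+k4)
t=0.010: state=(2.168, 2.581)
t=0.020: state=(2.146, 2.591)
t=0.030: state=(2.124, 2.601)
continuing one RK4 step at a time; state shown every 10 steps (Δt=0.1):
t=0.100: state=(1.972, 2.663)
t=0.200: state=(1.765, 2.727)
t=0.300: state=(1.573, 2.762)
t=0.400: state=(1.400, 2.768)
t=0.500: state=(1.246, 2.750)
t=0.600: state=(1.112, 2.710)
t=0.700: state=(0.996, 2.652)
t=0.760: state=(0.935, 2.611)
next step: t=0.770: state=(0.925, 2.603) — x has crossed 0.93
linear interpolation between t=0.760 (0.93496) and t=0.770 (0.92530) → t≈0.765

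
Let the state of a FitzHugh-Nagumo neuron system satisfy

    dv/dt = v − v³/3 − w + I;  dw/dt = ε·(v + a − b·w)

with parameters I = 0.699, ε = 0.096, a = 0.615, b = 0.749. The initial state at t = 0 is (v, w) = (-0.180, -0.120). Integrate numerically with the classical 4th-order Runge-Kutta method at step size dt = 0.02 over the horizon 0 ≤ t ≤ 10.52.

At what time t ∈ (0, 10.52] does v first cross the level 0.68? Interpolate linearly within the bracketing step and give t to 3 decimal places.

t = 0.888

t=0.000: state=(-0.180, -0.120)
step 1 (dt=0.02): k1=(0.641, 0.050), k2=(0.647, 0.051), k3=(0.647, 0.051), k4=(0.652, 0.052); state += dt/6·(k1+2k2+2k3+k4)
t=0.020: state=(-0.167, -0.119)
t=0.040: state=(-0.154, -0.118)
t=0.060: state=(-0.140, -0.117)
continuing one RK4 step at a time; state shown every 25 steps (Δt=0.5):
t=0.500: state=(0.225, -0.086)
t=0.880: state=(0.670, -0.046)
next step: t=0.900: state=(0.696, -0.044) — v has crossed 0.68
linear interpolation between t=0.880 (0.66966) and t=0.900 (0.69607) → t≈0.888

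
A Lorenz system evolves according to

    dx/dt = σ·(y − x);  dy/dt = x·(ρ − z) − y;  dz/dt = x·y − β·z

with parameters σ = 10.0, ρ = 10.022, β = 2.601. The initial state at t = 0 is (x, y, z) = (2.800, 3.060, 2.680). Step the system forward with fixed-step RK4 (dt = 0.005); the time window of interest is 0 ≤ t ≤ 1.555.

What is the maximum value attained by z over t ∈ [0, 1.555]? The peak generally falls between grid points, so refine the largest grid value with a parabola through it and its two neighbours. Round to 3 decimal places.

max z = 13.151

t=0.000: state=(2.800, 3.060, 2.680)
step 1 (dt=0.005): k1=(2.600, 17.498, 1.597), k2=(2.972, 17.490, 1.730), k3=(2.963, 17.496, 1.732), k4=(3.327, 17.495, 1.866); state += dt/6·(k1+2k2+2k3+k4)
t=0.005: state=(2.815, 3.147, 2.689)
t=0.010: state=(2.833, 3.235, 2.699)
t=0.015: state=(2.855, 3.323, 2.710)
continuing one RK4 step at a time; state shown every 20 steps (Δt=0.1):
t=0.100: state=(3.628, 4.900, 3.186)
t=0.200: state=(5.192, 6.972, 4.797)
t=0.300: state=(6.931, 8.436, 7.952)
t=0.400: state=(7.755, 7.718, 11.590)
t=0.500: state=(6.820, 5.155, 13.149)
t=0.600: state=(4.938, 3.086, 12.211)
t=0.700: state=(3.416, 2.276, 10.349)
t=0.800: state=(2.649, 2.221, 8.554)
t=0.900: state=(2.482, 2.544, 7.119)
t=1.000: state=(2.729, 3.148, 6.135)
t=1.100: state=(3.307, 4.039, 5.683)
t=1.200: state=(4.178, 5.174, 5.909)
t=1.300: state=(5.237, 6.307, 6.971)
t=1.400: state=(6.173, 6.885, 8.765)
t=1.500: state=(6.504, 6.408, 10.556)
t=1.555: state=(6.321, 5.767, 11.158)
largest grid value and its neighbours: z(0.500)=13.14942, z(0.505)=13.15086, z(0.510)=13.14578
parabola through these three points peaks at t≈0.504 with z≈13.15111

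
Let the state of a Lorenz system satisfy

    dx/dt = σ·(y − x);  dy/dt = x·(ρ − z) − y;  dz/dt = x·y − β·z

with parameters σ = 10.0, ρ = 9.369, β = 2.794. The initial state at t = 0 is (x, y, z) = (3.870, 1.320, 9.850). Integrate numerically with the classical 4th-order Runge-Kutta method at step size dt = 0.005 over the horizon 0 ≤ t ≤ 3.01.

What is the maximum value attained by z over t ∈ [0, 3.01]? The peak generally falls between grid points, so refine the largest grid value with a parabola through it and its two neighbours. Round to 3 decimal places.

t=0.000: state=(3.870, 1.320, 9.850)
step 1 (dt=0.005): k1=(-25.500, -3.181, -22.413), k2=(-24.942, -2.930, -22.370), k3=(-24.950, -2.931, -22.366), k4=(-24.399, -2.688, -22.320); state += dt/6·(k1+2k2+2k3+k4)
t=0.005: state=(3.745, 1.305, 9.738)
t=0.010: state=(3.626, 1.293, 9.627)
t=0.015: state=(3.512, 1.283, 9.516)
continuing one RK4 step at a time; state shown every 20 steps (Δt=0.1):
t=0.100: state=(2.237, 1.336, 7.771)
t=0.200: state=(1.777, 1.659, 6.127)
t=0.300: state=(1.878, 2.165, 4.933)
t=0.400: state=(2.322, 2.921, 4.194)
t=0.500: state=(3.081, 4.004, 3.990)
t=0.600: state=(4.165, 5.397, 4.518)
t=0.700: state=(5.471, 6.782, 6.027)
t=0.800: state=(6.585, 7.377, 8.392)
t=0.900: state=(6.850, 6.542, 10.541)
t=1.000: state=(6.055, 4.895, 11.212)
t=1.100: state=(4.816, 3.625, 10.458)
t=1.200: state=(3.833, 3.093, 9.137)
t=1.300: state=(3.346, 3.098, 7.854)
t=1.400: state=(3.302, 3.443, 6.874)
t=1.500: state=(3.598, 4.036, 6.318)
t=1.600: state=(4.149, 4.798, 6.275)
t=1.700: state=(4.849, 5.569, 6.799)
t=1.800: state=(5.510, 6.066, 7.810)
t=1.900: state=(5.874, 6.013, 8.953)
t=2.000: state=(5.767, 5.431, 9.705)
t=2.100: state=(5.279, 4.689, 9.773)
t=2.200: state=(4.691, 4.150, 9.292)
t=2.300: state=(4.253, 3.935, 8.582)
t=2.400: state=(4.066, 4.007, 7.916)
t=2.500: state=(4.124, 4.289, 7.459)
t=2.600: state=(4.373, 4.694, 7.305)
t=2.700: state=(4.733, 5.114, 7.480)
t=2.800: state=(5.093, 5.412, 7.929)
t=2.900: state=(5.330, 5.470, 8.491)
t=3.000: state=(5.357, 5.271, 8.940)
t=3.010: state=(5.347, 5.241, 8.972)
largest grid value and its neighbours: z(0.985)=11.21991, z(0.990)=11.22116, z(0.995)=11.21847
parabola through these three points peaks at t≈0.989 with z≈11.22122

max z = 11.221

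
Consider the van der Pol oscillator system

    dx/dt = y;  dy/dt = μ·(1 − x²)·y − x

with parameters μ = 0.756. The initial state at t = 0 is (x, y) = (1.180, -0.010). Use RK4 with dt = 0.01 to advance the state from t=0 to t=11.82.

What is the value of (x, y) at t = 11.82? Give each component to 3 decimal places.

(x, y) = (1.519, 1.852)

t=0.000: state=(1.180, -0.010)
step 1 (dt=0.01): k1=(-0.010, -1.177), k2=(-0.016, -1.175), k3=(-0.016, -1.175), k4=(-0.022, -1.173); state += dt/6·(k1+2k2+2k3+k4)
t=0.010: state=(1.180, -0.022)
t=0.020: state=(1.180, -0.033)
t=0.030: state=(1.179, -0.045)
continuing one RK4 step at a time; state shown every 50 steps (Δt=0.5):
t=0.500: state=(1.036, -0.550)
t=1.000: state=(0.634, -1.066)
t=1.500: state=(-0.049, -1.678)
t=2.000: state=(-0.986, -1.891)
t=2.500: state=(-1.688, -0.758)
t=3.000: state=(-1.779, 0.268)
t=3.500: state=(-1.512, 0.755)
t=4.000: state=(-1.035, 1.169)
t=4.500: state=(-0.306, 1.796)
t=5.000: state=(0.770, 2.385)
t=5.500: state=(1.755, 1.226)
t=6.000: state=(1.977, -0.153)
t=6.500: state=(1.751, -0.673)
t=7.000: state=(1.332, -1.009)
t=7.500: state=(0.717, -1.494)
t=8.000: state=(-0.212, -2.243)
t=8.500: state=(-1.382, -2.064)
t=9.000: state=(-1.979, -0.349)
t=9.500: state=(-1.907, 0.487)
t=10.000: state=(-1.568, 0.844)
t=10.500: state=(-1.058, 1.221)
t=11.000: state=(-0.303, 1.854)
t=11.500: state=(0.804, 2.441)
t=11.820: state=(1.519, 1.852)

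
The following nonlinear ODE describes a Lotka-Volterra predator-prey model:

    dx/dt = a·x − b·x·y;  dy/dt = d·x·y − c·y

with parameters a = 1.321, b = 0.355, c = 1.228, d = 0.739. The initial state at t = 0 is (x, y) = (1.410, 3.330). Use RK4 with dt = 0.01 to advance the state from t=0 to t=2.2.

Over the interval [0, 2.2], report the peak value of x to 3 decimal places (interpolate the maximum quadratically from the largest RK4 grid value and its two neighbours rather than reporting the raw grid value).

t=0.000: state=(1.410, 3.330)
step 1 (dt=0.01): k1=(0.196, -0.619), k2=(0.197, -0.616), k3=(0.197, -0.616), k4=(0.199, -0.613); state += dt/6·(k1+2k2+2k3+k4)
t=0.010: state=(1.412, 3.324)
t=0.020: state=(1.414, 3.318)
t=0.030: state=(1.416, 3.312)
continuing one RK4 step at a time; state shown every 10 steps (Δt=0.1):
t=0.100: state=(1.431, 3.271)
t=0.200: state=(1.456, 3.219)
t=0.300: state=(1.483, 3.173)
t=0.400: state=(1.513, 3.135)
t=0.500: state=(1.546, 3.105)
t=0.600: state=(1.581, 3.082)
t=0.700: state=(1.618, 3.068)
t=0.800: state=(1.656, 3.062)
t=0.900: state=(1.695, 3.065)
t=1.000: state=(1.734, 3.077)
t=1.100: state=(1.774, 3.098)
t=1.200: state=(1.813, 3.129)
t=1.300: state=(1.850, 3.168)
t=1.400: state=(1.885, 3.217)
t=1.500: state=(1.917, 3.274)
t=1.600: state=(1.946, 3.340)
t=1.700: state=(1.970, 3.414)
t=1.800: state=(1.988, 3.495)
t=1.900: state=(2.001, 3.583)
t=2.000: state=(2.008, 3.675)
t=2.100: state=(2.008, 3.770)
t=2.200: state=(2.001, 3.867)
largest grid value and its neighbours: x(2.040)=2.00867, x(2.050)=2.00870, x(2.060)=2.00866
parabola through these three points peaks at t≈2.049 with x≈2.00870

max x = 2.009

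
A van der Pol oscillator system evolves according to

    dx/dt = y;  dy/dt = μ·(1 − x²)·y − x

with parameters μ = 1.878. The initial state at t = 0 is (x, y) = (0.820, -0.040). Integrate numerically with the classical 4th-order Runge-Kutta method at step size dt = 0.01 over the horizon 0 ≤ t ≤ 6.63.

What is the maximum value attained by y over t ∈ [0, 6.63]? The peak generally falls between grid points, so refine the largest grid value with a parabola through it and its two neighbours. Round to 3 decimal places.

t=0.000: state=(0.820, -0.040)
step 1 (dt=0.01): k1=(-0.040, -0.845), k2=(-0.044, -0.847), k3=(-0.044, -0.847), k4=(-0.048, -0.849); state += dt/6·(k1+2k2+2k3+k4)
t=0.010: state=(0.820, -0.048)
t=0.020: state=(0.819, -0.057)
t=0.030: state=(0.818, -0.066)
continuing one RK4 step at a time; state shown every 25 steps (Δt=0.25):
t=0.250: state=(0.782, -0.267)
t=0.500: state=(0.683, -0.538)
t=0.750: state=(0.506, -0.902)
t=1.000: state=(0.215, -1.466)
t=1.250: state=(-0.253, -2.330)
t=1.500: state=(-0.936, -2.963)
t=1.750: state=(-1.580, -1.896)
t=2.000: state=(-1.856, -0.446)
t=2.250: state=(-1.880, 0.139)
t=2.500: state=(-1.819, 0.322)
t=2.750: state=(-1.728, 0.399)
t=3.000: state=(-1.621, 0.456)
t=3.250: state=(-1.499, 0.519)
t=3.500: state=(-1.360, 0.603)
t=3.750: state=(-1.195, 0.726)
t=4.000: state=(-0.990, 0.925)
t=4.250: state=(-0.720, 1.274)
t=4.500: state=(-0.328, 1.933)
t=4.750: state=(0.288, 3.064)
t=5.000: state=(1.161, 3.560)
t=5.250: state=(1.831, 1.572)
t=5.500: state=(2.014, 0.153)
t=5.750: state=(1.993, -0.232)
t=6.000: state=(1.920, -0.334)
t=6.250: state=(1.831, -0.379)
t=6.500: state=(1.731, -0.418)
t=6.630: state=(1.676, -0.440)
largest grid value and its neighbours: y(4.930)=3.66781, y(4.940)=3.66854, y(4.950)=3.66413
parabola through these three points peaks at t≈4.936 with y≈3.66887

max y = 3.669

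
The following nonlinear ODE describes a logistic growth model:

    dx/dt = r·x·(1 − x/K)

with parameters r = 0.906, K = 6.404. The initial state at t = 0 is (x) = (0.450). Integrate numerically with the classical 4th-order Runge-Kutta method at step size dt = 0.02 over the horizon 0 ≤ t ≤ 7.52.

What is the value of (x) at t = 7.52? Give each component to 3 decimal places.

(x) = (6.312)

t=0.000: state=(0.450)
step 1 (dt=0.02): k1=(0.379), k2=(0.382), k3=(0.382), k4=(0.385); state += dt/6·(k1+2k2+2k3+k4)
t=0.020: state=(0.458)
t=0.040: state=(0.465)
t=0.060: state=(0.473)
continuing one RK4 step at a time; state shown every 25 steps (Δt=0.5):
t=0.500: state=(0.680)
t=1.000: state=(1.009)
t=1.500: state=(1.456)
t=2.000: state=(2.026)
t=2.500: state=(2.698)
t=3.000: state=(3.418)
t=3.500: state=(4.118)
t=4.000: state=(4.733)
t=4.500: state=(5.230)
t=5.000: state=(5.605)
t=5.500: state=(5.872)
t=6.000: state=(6.055)
t=6.500: state=(6.178)
t=7.000: state=(6.258)
t=7.500: state=(6.311)
t=7.520: state=(6.312)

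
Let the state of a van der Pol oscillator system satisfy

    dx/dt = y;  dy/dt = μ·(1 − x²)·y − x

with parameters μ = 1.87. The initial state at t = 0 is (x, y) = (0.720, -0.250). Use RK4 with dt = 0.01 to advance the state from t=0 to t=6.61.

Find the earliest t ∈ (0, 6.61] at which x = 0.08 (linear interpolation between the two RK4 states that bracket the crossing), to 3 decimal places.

t=0.000: state=(0.720, -0.250)
step 1 (dt=0.01): k1=(-0.250, -0.945), k2=(-0.255, -0.949), k3=(-0.255, -0.949), k4=(-0.259, -0.953); state += dt/6·(k1+2k2+2k3+k4)
t=0.010: state=(0.717, -0.259)
t=0.020: state=(0.715, -0.269)
t=0.030: state=(0.712, -0.279)
continuing one RK4 step at a time; state shown every 25 steps (Δt=0.25):
t=0.250: state=(0.626, -0.516)
t=0.500: state=(0.454, -0.880)
t=0.750: state=(0.170, -1.436)
t=0.800: state=(0.094, -1.582)
next step: t=0.810: state=(0.078, -1.612) — x has crossed 0.08
linear interpolation between t=0.800 (0.09443) and t=0.810 (0.07847) → t≈0.809

t = 0.809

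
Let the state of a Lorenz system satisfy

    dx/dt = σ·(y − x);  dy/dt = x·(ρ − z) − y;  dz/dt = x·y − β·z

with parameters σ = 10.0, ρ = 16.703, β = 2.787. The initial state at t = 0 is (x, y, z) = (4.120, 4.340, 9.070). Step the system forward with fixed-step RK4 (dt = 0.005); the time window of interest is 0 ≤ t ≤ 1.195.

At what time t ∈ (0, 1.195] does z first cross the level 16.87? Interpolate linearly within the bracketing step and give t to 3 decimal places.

t=0.000: state=(4.120, 4.340, 9.070)
step 1 (dt=0.005): k1=(2.200, 27.108, -7.397), k2=(2.823, 27.158, -7.042), k3=(2.808, 27.167, -7.037), k4=(3.418, 27.225, -6.677); state += dt/6·(k1+2k2+2k3+k4)
t=0.005: state=(4.134, 4.476, 9.035)
t=0.010: state=(4.154, 4.612, 9.003)
t=0.015: state=(4.180, 4.750, 8.976)
continuing one RK4 step at a time; state shown every 10 steps (Δt=0.05):
t=0.050: state=(4.502, 5.743, 8.899)
t=0.100: state=(5.315, 7.292, 9.234)
t=0.150: state=(6.443, 8.937, 10.269)
t=0.200: state=(7.751, 10.412, 12.165)
t=0.250: state=(9.001, 11.214, 14.866)
t=0.280: state=(9.574, 11.135, 16.678)
next step: t=0.285: state=(9.649, 11.073, 16.977) — z has crossed 16.87
linear interpolation between t=0.280 (16.67780) and t=0.285 (16.97704) → t≈0.283

t = 0.283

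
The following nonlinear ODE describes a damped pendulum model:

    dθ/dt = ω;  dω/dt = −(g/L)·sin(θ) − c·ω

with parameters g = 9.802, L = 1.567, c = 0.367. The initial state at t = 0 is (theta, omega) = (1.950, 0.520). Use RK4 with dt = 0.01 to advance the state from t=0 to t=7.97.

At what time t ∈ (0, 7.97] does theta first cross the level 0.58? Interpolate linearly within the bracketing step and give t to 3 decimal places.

t = 0.804

t=0.000: state=(1.950, 0.520)
step 1 (dt=0.01): k1=(0.520, -6.002), k2=(0.490, -5.985), k3=(0.490, -5.985), k4=(0.460, -5.968); state += dt/6·(k1+2k2+2k3+k4)
t=0.010: state=(1.955, 0.460)
t=0.020: state=(1.959, 0.401)
t=0.030: state=(1.963, 0.341)
continuing one RK4 step at a time; state shown every 50 steps (Δt=0.5):
t=0.500: state=(1.497, -2.298)
t=0.800: state=(0.594, -3.564)
next step: t=0.810: state=(0.558, -3.585) — theta has crossed 0.58
linear interpolation between t=0.800 (0.59401) and t=0.810 (0.55827) → t≈0.804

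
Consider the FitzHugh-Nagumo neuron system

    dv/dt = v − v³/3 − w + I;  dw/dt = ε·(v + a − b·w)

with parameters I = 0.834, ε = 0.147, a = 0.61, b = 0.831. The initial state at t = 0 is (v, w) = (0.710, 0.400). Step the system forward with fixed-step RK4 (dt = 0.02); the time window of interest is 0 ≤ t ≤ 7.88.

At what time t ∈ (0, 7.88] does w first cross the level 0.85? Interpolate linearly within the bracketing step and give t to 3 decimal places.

t = 1.971

t=0.000: state=(0.710, 0.400)
step 1 (dt=0.02): k1=(1.025, 0.145), k2=(1.028, 0.147), k3=(1.028, 0.147), k4=(1.032, 0.148); state += dt/6·(k1+2k2+2k3+k4)
t=0.020: state=(0.731, 0.403)
t=0.040: state=(0.751, 0.406)
t=0.060: state=(0.772, 0.409)
continuing one RK4 step at a time; state shown every 25 steps (Δt=0.5):
t=0.500: state=(1.228, 0.489)
t=1.000: state=(1.592, 0.606)
t=1.500: state=(1.727, 0.733)
t=1.960: state=(1.741, 0.847)
next step: t=1.980: state=(1.740, 0.852) — w has crossed 0.85
linear interpolation between t=1.960 (0.84735) and t=1.980 (0.85219) → t≈1.971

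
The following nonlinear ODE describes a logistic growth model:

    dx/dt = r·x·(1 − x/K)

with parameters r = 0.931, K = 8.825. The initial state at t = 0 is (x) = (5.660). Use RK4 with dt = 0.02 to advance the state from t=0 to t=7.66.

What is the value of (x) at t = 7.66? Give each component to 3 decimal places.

t=0.000: state=(5.660)
step 1 (dt=0.02): k1=(1.890), k2=(1.885), k3=(1.885), k4=(1.880); state += dt/6·(k1+2k2+2k3+k4)
t=0.020: state=(5.698)
t=0.040: state=(5.735)
t=0.060: state=(5.772)
continuing one RK4 step at a time; state shown every 25 steps (Δt=0.5):
t=0.500: state=(6.532)
t=1.000: state=(7.231)
t=1.500: state=(7.752)
t=2.000: state=(8.120)
t=2.500: state=(8.369)
t=3.000: state=(8.533)
t=3.500: state=(8.639)
t=4.000: state=(8.707)
t=4.500: state=(8.751)
t=5.000: state=(8.778)
t=5.500: state=(8.796)
t=6.000: state=(8.807)
t=6.500: state=(8.813)
t=7.000: state=(8.818)
t=7.500: state=(8.820)
t=7.660: state=(8.821)

(x) = (8.821)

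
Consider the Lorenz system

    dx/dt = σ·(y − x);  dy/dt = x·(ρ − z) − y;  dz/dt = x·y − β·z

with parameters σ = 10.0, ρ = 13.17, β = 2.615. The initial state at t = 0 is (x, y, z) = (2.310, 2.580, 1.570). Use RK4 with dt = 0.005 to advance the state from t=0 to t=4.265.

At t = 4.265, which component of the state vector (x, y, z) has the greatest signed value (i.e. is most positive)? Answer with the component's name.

t=0.000: state=(2.310, 2.580, 1.570)
step 1 (dt=0.005): k1=(2.700, 24.216, 1.854), k2=(3.238, 24.223, 2.000), k3=(3.225, 24.238, 2.002), k4=(3.751, 24.259, 2.152); state += dt/6·(k1+2k2+2k3+k4)
t=0.005: state=(2.326, 2.701, 1.580)
t=0.010: state=(2.347, 2.823, 1.592)
t=0.015: state=(2.374, 2.945, 1.605)
continuing one RK4 step at a time; state shown every 40 steps (Δt=0.2):
t=0.200: state=(5.976, 9.125, 4.715)
t=0.400: state=(10.278, 8.948, 18.456)
t=0.600: state=(3.484, 0.713, 15.165)
t=0.800: state=(1.033, 0.813, 9.152)
t=1.000: state=(1.376, 1.877, 5.655)
t=1.200: state=(3.306, 4.885, 4.568)
t=1.400: state=(7.835, 10.276, 9.932)
t=1.600: state=(7.910, 5.240, 17.767)
t=1.800: state=(3.045, 1.728, 12.773)
t=2.000: state=(2.305, 2.627, 8.335)
t=2.200: state=(4.000, 5.401, 6.875)
t=2.400: state=(7.497, 9.076, 11.195)
t=2.600: state=(7.237, 5.408, 16.210)
t=2.800: state=(3.816, 2.830, 12.588)
t=3.000: state=(3.412, 3.856, 9.144)
t=3.200: state=(5.268, 6.589, 8.975)
t=3.400: state=(7.488, 7.848, 13.320)
t=3.600: state=(5.979, 4.604, 14.632)
t=3.800: state=(4.082, 3.738, 11.559)
t=4.000: state=(4.490, 5.160, 9.685)
t=4.200: state=(6.272, 7.154, 11.125)
t=4.265: state=(6.754, 7.316, 12.228)
compare at T: x=6.754, y=7.316, z=12.228

largest component: z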